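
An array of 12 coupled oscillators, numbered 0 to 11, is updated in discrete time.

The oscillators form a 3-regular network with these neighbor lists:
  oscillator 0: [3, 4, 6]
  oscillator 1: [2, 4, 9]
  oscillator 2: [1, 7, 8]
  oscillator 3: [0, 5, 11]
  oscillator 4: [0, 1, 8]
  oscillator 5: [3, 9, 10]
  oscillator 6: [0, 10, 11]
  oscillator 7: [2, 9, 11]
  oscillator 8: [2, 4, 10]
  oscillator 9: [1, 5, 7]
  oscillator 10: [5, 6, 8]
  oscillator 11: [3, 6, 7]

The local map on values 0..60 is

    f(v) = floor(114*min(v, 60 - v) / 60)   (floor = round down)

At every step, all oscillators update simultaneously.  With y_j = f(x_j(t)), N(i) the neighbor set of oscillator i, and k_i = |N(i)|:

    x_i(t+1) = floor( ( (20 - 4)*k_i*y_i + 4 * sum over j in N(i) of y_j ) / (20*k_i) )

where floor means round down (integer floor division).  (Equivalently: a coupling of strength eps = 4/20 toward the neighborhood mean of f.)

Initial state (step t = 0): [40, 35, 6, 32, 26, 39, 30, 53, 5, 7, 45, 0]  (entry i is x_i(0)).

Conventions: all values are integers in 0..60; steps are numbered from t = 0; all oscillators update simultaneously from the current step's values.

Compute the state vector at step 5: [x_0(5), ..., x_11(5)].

Simulating step by step:
t=0: [40, 35, 6, 32, 26, 39, 30, 53, 5, 7, 45, 0]
t=1: [41, 42, 13, 47, 45, 37, 50, 12, 13, 17, 29, 8]
t=2: [33, 32, 24, 25, 28, 41, 22, 22, 26, 32, 49, 16]
t=3: [50, 52, 45, 45, 52, 36, 39, 41, 47, 51, 24, 32]
t=4: [20, 16, 27, 30, 15, 42, 39, 35, 25, 20, 43, 49]
t=5: [38, 31, 49, 51, 30, 35, 37, 44, 45, 37, 33, 25]

Answer: [38, 31, 49, 51, 30, 35, 37, 44, 45, 37, 33, 25]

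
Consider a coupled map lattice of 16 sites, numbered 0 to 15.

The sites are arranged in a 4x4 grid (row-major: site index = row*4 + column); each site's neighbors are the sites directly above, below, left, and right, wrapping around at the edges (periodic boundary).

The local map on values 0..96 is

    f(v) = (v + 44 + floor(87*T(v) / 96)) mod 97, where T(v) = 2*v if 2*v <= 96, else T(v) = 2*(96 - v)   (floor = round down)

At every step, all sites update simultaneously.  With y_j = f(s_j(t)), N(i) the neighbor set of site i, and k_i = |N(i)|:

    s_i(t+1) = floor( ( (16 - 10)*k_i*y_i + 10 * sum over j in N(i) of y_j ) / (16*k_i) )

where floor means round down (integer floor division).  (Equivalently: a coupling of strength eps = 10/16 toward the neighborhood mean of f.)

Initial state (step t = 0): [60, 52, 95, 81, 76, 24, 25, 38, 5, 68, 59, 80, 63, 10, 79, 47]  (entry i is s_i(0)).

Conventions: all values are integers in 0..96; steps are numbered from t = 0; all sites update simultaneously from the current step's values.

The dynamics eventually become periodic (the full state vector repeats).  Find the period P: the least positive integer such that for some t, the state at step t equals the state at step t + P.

Answer: 2
Key observation: The state at step 6, [68, 68, 68, 68, 68, 68, 68, 68, 68, 68, 68, 68, 68, 68, 68, 69], reappears at step 8 — and no state repeats earlier — so the cycle the system enters has period 2.

Derivation:
t=0: [60, 52, 95, 81, 76, 24, 25, 38, 5, 68, 59, 80, 63, 10, 79, 47]
t=1: [67, 60, 48, 59, 52, 39, 34, 49, 60, 58, 57, 62, 69, 68, 62, 66]
t=2: [69, 69, 70, 73, 72, 62, 61, 71, 71, 69, 67, 72, 66, 67, 71, 68]
t=3: [63, 65, 64, 62, 63, 67, 67, 63, 63, 65, 65, 63, 65, 65, 64, 63]
t=4: [68, 68, 68, 69, 68, 67, 67, 68, 68, 67, 68, 68, 68, 68, 68, 69]
t=5: [64, 65, 65, 64, 65, 65, 65, 65, 65, 65, 65, 64, 64, 65, 64, 64]
t=6: [68, 68, 68, 68, 68, 68, 68, 68, 68, 68, 68, 68, 68, 68, 68, 69]
t=7: [65, 65, 65, 64, 65, 65, 65, 65, 65, 65, 65, 64, 64, 65, 64, 64]
t=8: [68, 68, 68, 68, 68, 68, 68, 68, 68, 68, 68, 68, 68, 68, 68, 69]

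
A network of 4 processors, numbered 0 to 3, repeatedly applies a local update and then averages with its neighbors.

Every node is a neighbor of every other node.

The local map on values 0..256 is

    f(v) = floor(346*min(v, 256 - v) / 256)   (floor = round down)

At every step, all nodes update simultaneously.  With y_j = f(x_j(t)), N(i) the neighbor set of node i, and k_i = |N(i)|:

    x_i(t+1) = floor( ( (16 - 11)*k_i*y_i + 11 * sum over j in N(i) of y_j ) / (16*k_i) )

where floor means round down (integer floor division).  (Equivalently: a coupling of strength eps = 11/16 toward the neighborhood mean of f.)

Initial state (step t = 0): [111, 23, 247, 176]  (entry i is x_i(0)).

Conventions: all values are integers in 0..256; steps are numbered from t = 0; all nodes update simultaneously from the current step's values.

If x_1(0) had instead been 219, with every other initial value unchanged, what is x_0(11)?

Answer: x_0(11) = 118
Key observation: This trace re-runs the system from the modified initial state.

Derivation:
t=0: [111, 219, 247, 176]
t=1: [85, 77, 74, 82]
t=2: [107, 106, 106, 107]
t=3: [143, 143, 143, 143]
t=4: [152, 152, 152, 152]
t=5: [140, 140, 140, 140]
t=6: [156, 156, 156, 156]
t=7: [135, 135, 135, 135]
t=8: [163, 163, 163, 163]
t=9: [125, 125, 125, 125]
t=10: [168, 168, 168, 168]
t=11: [118, 118, 118, 118]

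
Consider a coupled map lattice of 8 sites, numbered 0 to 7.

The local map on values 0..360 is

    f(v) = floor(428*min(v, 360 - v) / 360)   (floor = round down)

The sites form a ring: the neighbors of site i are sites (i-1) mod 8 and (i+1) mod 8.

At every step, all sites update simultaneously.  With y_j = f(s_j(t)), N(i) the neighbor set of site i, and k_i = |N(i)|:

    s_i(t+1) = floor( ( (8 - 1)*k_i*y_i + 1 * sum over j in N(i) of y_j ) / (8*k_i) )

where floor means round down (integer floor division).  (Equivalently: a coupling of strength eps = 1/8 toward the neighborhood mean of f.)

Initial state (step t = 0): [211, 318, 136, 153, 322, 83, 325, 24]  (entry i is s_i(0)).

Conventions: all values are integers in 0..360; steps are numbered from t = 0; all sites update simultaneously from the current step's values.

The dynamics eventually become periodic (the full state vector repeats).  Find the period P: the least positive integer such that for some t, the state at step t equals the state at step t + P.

Answer: 4
Key observation: The state at step 20, [199, 206, 186, 179, 179, 179, 178, 179], reappears at step 24 — and no state repeats earlier — so the cycle the system enters has period 4.

Derivation:
t=0: [211, 318, 136, 153, 322, 83, 325, 24]
t=1: [159, 64, 155, 171, 56, 91, 43, 38]
t=2: [172, 89, 178, 193, 77, 101, 54, 54]
t=3: [189, 117, 203, 192, 99, 114, 67, 72]
t=4: [191, 145, 183, 193, 123, 130, 82, 92]
t=5: [192, 176, 206, 195, 149, 149, 101, 113]
t=6: [195, 206, 185, 194, 178, 173, 124, 137]
t=7: [193, 185, 205, 198, 209, 201, 151, 163]
t=8: [198, 205, 186, 190, 180, 187, 180, 192]
t=9: [191, 185, 204, 203, 212, 206, 212, 199]
t=10: [199, 206, 186, 185, 176, 182, 176, 190]
t=11: [191, 184, 204, 207, 209, 210, 208, 201]
t=12: [199, 206, 186, 181, 179, 178, 180, 189]
t=13: [191, 184, 204, 211, 211, 211, 213, 202]
t=14: [199, 206, 186, 177, 177, 176, 175, 187]
t=15: [191, 184, 204, 209, 209, 209, 207, 204]
t=16: [199, 206, 186, 179, 179, 179, 181, 185]
t=17: [191, 184, 204, 211, 212, 212, 211, 207]
t=18: [199, 206, 186, 177, 175, 175, 177, 181]
t=19: [191, 184, 204, 209, 208, 208, 210, 210]
t=20: [199, 206, 186, 179, 179, 179, 178, 179]
t=21: [191, 184, 204, 211, 212, 211, 211, 210]
t=22: [199, 206, 186, 177, 175, 176, 177, 179]
t=23: [191, 184, 204, 209, 208, 209, 210, 210]
t=24: [199, 206, 186, 179, 179, 179, 178, 179]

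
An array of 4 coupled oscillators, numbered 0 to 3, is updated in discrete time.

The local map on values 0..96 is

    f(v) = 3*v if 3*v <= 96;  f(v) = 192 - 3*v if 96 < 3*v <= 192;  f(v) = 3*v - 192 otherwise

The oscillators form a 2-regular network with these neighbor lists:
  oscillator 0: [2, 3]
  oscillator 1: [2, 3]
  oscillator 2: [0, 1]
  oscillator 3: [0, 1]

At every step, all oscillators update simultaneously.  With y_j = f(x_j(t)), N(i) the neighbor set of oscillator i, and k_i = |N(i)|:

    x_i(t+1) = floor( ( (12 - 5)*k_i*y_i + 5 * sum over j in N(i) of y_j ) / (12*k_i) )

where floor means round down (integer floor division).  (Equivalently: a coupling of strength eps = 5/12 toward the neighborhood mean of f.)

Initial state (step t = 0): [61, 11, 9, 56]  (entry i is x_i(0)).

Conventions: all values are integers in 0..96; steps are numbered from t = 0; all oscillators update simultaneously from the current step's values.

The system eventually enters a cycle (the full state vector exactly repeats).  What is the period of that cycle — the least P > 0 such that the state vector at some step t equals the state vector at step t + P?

Simulating step by step:
t=0: [61, 11, 9, 56]
t=1: [15, 29, 24, 22]
t=2: [55, 79, 69, 66]
t=3: [20, 30, 23, 18]
t=4: [60, 78, 71, 62]
t=5: [12, 30, 23, 14]
t=6: [44, 75, 66, 50]
t=7: [45, 29, 22, 43]
t=8: [60, 77, 68, 66]
t=9: [10, 26, 17, 14]
t=10: [36, 64, 52, 47]
t=11: [67, 18, 38, 47]
t=12: [32, 58, 58, 42]
t=13: [73, 28, 34, 62]
t=14: [35, 69, 75, 26]
t=15: [73, 31, 40, 66]
t=16: [32, 70, 67, 28]
t=17: [75, 29, 29, 72]
t=18: [42, 73, 75, 39]
t=19: [61, 38, 38, 63]
t=20: [22, 62, 63, 19]
t=21: [51, 16, 16, 48]
t=22: [42, 48, 46, 46]
t=23: [61, 50, 55, 55]
t=24: [16, 35, 26, 26]
t=25: [60, 83, 73, 73]
t=26: [18, 44, 30, 30]
t=27: [69, 72, 76, 76]
t=28: [23, 29, 29, 29]
t=29: [76, 87, 83, 83]
t=30: [44, 64, 55, 55]
t=31: [46, 11, 28, 28]
t=32: [66, 54, 67, 67]
t=33: [7, 21, 12, 12]
t=34: [27, 51, 38, 38]
t=35: [79, 55, 70, 70]
t=36: [33, 23, 25, 25]
t=37: [85, 71, 77, 77]
t=38: [53, 28, 40, 40]
t=39: [49, 79, 66, 66]
t=40: [28, 28, 22, 22]
t=41: [76, 76, 73, 73]
t=42: [32, 32, 30, 30]
t=43: [93, 93, 92, 92]
t=44: [85, 85, 85, 85]
t=45: [63, 63, 63, 63]
t=46: [3, 3, 3, 3]
t=47: [9, 9, 9, 9]
t=48: [27, 27, 27, 27]
t=49: [81, 81, 81, 81]
t=50: [51, 51, 51, 51]
t=51: [39, 39, 39, 39]
t=52: [75, 75, 75, 75]
t=53: [33, 33, 33, 33]
t=54: [93, 93, 93, 93]
t=55: [87, 87, 87, 87]
t=56: [69, 69, 69, 69]
t=57: [15, 15, 15, 15]
t=58: [45, 45, 45, 45]
t=59: [57, 57, 57, 57]
t=60: [21, 21, 21, 21]
t=61: [63, 63, 63, 63]

Answer: 16
Key observation: The state at step 45, [63, 63, 63, 63], reappears at step 61 — and no state repeats earlier — so the cycle the system enters has period 16.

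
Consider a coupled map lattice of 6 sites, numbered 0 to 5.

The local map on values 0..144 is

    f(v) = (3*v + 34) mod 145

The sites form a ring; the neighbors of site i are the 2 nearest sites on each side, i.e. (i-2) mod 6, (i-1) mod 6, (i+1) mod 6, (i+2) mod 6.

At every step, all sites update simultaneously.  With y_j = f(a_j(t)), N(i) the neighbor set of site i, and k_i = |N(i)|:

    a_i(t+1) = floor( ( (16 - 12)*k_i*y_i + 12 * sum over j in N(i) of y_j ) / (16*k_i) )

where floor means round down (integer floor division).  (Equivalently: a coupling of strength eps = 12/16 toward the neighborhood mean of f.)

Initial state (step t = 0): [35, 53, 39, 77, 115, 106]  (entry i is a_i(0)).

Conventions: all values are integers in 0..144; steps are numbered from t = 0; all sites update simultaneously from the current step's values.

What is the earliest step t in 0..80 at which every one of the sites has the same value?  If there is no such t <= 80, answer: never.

Answer: 23
Key observation: Synchronization is absorbing here: once all sites are equal they stay equal, and step 23 is the first all-equal step.

Derivation:
t=0: [35, 53, 39, 77, 115, 106]  (not all equal)
t=1: [73, 73, 75, 68, 83, 89]  (not all equal)
t=2: [96, 88, 112, 92, 95, 86]  (not all equal)
t=3: [30, 27, 36, 27, 32, 17]  (not all equal)
t=4: [119, 116, 126, 117, 119, 112]  (not all equal)
t=5: [99, 97, 103, 97, 99, 92]  (not all equal)
t=6: [38, 36, 41, 36, 38, 33]  (not all equal)
t=7: [55, 89, 57, 89, 55, 87]  (not all equal)
t=8: [37, 27, 39, 27, 37, 25]  (not all equal)
t=9: [43, 71, 44, 71, 43, 70]  (not all equal)
t=10: [49, 70, 50, 70, 49, 69]  (not all equal)
t=11: [59, 75, 60, 75, 59, 74]  (not all equal)
t=12: [84, 96, 84, 96, 84, 95]  (not all equal)
t=13: [99, 72, 100, 72, 99, 72]  (not all equal)
t=14: [65, 81, 65, 81, 65, 81]  (not all equal)
t=15: [102, 114, 102, 114, 102, 114]  (not all equal)
t=16: [63, 72, 63, 72, 63, 72]  (not all equal)
t=17: [88, 94, 88, 94, 88, 94]  (not all equal)
t=18: [14, 19, 14, 19, 14, 19]  (not all equal)
t=19: [81, 85, 81, 85, 81, 85]  (not all equal)
t=20: [136, 139, 136, 139, 136, 139]  (not all equal)
t=21: [10, 12, 10, 12, 10, 12]  (not all equal)
t=22: [66, 67, 66, 67, 66, 67]  (not all equal)
t=23: [88, 88, 88, 88, 88, 88]  (all equal)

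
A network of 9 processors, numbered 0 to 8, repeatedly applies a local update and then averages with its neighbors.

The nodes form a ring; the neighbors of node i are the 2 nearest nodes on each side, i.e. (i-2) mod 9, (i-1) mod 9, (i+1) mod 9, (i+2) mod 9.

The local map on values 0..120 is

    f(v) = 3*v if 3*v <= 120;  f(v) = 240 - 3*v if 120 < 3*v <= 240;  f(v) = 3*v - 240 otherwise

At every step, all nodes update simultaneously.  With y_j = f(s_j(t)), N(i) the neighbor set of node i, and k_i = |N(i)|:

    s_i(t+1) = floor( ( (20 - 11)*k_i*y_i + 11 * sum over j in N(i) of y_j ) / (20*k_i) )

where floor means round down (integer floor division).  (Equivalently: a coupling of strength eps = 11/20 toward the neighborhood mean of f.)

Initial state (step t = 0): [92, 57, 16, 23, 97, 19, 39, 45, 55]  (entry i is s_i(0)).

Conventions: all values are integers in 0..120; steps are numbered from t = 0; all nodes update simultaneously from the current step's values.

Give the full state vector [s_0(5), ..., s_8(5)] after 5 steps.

Simulating step by step:
t=0: [92, 57, 16, 23, 97, 19, 39, 45, 55]
t=1: [57, 62, 52, 61, 62, 72, 92, 86, 78]
t=2: [53, 54, 69, 55, 51, 33, 30, 26, 27]
t=3: [73, 72, 58, 74, 79, 89, 87, 83, 81]
t=4: [23, 25, 38, 24, 19, 19, 15, 13, 11]
t=5: [66, 73, 88, 74, 65, 54, 45, 45, 46]

Answer: [66, 73, 88, 74, 65, 54, 45, 45, 46]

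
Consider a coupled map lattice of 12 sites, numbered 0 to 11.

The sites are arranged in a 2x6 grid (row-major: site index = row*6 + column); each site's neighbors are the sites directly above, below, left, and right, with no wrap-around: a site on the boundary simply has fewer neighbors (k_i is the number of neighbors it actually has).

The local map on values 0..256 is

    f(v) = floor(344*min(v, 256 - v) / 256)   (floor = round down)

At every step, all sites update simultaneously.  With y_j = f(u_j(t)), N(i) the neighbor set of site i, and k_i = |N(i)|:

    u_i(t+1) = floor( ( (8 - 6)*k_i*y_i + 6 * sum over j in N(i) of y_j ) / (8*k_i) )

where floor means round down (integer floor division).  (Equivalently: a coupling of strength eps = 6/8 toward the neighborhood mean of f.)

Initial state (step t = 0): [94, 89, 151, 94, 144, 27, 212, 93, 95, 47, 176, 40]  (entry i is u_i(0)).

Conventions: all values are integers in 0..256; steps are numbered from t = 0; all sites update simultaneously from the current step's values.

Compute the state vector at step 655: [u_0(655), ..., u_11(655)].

Answer: [128, 127, 131, 147, 162, 165, 128, 127, 131, 147, 162, 165]
Key observation: The state at step 18, [159, 162, 161, 147, 129, 122, 159, 162, 161, 147, 129, 122], reappears at step 30: the system is in a cycle of period 12 from step 18 on.  Therefore the state at step 655 equals the state at step 18 + ((655 - 18) mod 12) = 19, which is [128, 127, 131, 147, 162, 165, 128, 127, 131, 147, 162, 165].

Derivation:
t=0: [94, 89, 151, 94, 144, 27, 212, 93, 95, 47, 176, 40]
t=1: [98, 127, 128, 120, 104, 85, 108, 107, 113, 105, 93, 66]
t=2: [150, 154, 163, 153, 134, 113, 139, 152, 151, 144, 123, 111]
t=3: [145, 135, 135, 143, 154, 154, 144, 143, 138, 148, 156, 155]
t=4: [154, 156, 158, 148, 139, 136, 150, 155, 154, 147, 137, 135]
t=5: [137, 134, 136, 144, 155, 159, 137, 137, 137, 146, 156, 160]
t=6: [160, 160, 158, 148, 137, 131, 159, 160, 156, 147, 136, 131]
t=7: [129, 129, 134, 145, 158, 164, 129, 130, 135, 146, 158, 164]
t=8: [170, 168, 161, 147, 133, 126, 169, 167, 160, 147, 133, 126]
t=9: [116, 119, 130, 146, 161, 167, 116, 120, 130, 146, 161, 167]
t=10: [156, 161, 161, 147, 130, 122, 157, 161, 161, 147, 130, 122]
t=11: [131, 128, 131, 147, 161, 165, 131, 128, 131, 147, 161, 165]
t=12: [168, 169, 163, 146, 130, 123, 168, 169, 163, 146, 130, 123]
t=13: [117, 118, 127, 146, 162, 166, 117, 118, 127, 146, 162, 166]
t=14: [157, 160, 161, 147, 129, 122, 157, 160, 161, 147, 129, 122]
t=15: [131, 129, 132, 147, 162, 165, 131, 129, 132, 147, 162, 165]
t=16: [168, 168, 162, 146, 130, 123, 168, 168, 162, 146, 130, 123]
t=17: [118, 120, 129, 147, 162, 166, 118, 120, 129, 147, 162, 166]
t=18: [159, 162, 161, 147, 129, 122, 159, 162, 161, 147, 129, 122]
t=19: [128, 127, 131, 147, 162, 165, 128, 127, 131, 147, 162, 165]
t=20: [171, 169, 162, 146, 130, 123, 171, 169, 162, 146, 130, 123]
t=21: [114, 118, 128, 147, 162, 166, 114, 118, 128, 147, 162, 166]
t=22: [154, 160, 162, 147, 129, 122, 154, 160, 162, 147, 129, 122]
t=23: [134, 130, 131, 147, 162, 165, 134, 130, 131, 147, 162, 165]
t=24: [165, 167, 162, 146, 130, 123, 165, 167, 162, 146, 130, 123]
t=25: [120, 121, 129, 147, 162, 166, 120, 121, 129, 147, 162, 166]
t=26: [161, 163, 162, 147, 129, 122, 161, 163, 162, 147, 129, 122]
t=27: [125, 125, 130, 147, 162, 165, 125, 125, 130, 147, 162, 165]
t=28: [167, 167, 162, 146, 130, 123, 167, 167, 162, 146, 130, 123]
t=29: [119, 120, 129, 147, 162, 166, 119, 120, 129, 147, 162, 166]
t=30: [159, 162, 161, 147, 129, 122, 159, 162, 161, 147, 129, 122]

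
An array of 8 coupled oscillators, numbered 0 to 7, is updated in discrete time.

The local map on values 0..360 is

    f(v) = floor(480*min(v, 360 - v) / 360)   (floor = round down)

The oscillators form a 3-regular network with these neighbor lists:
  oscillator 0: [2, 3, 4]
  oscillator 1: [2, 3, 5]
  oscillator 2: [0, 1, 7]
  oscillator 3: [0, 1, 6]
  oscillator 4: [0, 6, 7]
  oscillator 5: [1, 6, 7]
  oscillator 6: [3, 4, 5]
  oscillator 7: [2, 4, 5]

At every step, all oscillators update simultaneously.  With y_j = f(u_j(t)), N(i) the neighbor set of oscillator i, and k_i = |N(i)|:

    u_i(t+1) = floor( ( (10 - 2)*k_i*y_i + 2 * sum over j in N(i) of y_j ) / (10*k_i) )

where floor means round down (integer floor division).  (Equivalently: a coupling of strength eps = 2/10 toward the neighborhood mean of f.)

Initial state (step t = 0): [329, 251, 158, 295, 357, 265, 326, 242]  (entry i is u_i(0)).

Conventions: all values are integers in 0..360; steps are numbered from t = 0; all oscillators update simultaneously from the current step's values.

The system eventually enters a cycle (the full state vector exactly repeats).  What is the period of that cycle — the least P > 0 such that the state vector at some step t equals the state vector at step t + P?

Answer: 8
Key observation: The state at step 54, [168, 165, 165, 166, 165, 171, 165, 171], reappears at step 62 — and no state repeats earlier — so the cycle the system enters has period 8.

Derivation:
t=0: [329, 251, 158, 295, 357, 265, 326, 242]
t=1: [52, 144, 190, 84, 19, 123, 50, 148]
t=2: [79, 187, 211, 111, 42, 161, 72, 185]
t=3: [110, 221, 196, 147, 73, 208, 104, 217]
t=4: [150, 189, 209, 188, 109, 195, 143, 186]
t=5: [198, 225, 204, 224, 157, 219, 191, 223]
t=6: [212, 182, 204, 186, 208, 189, 218, 185]
t=7: [200, 234, 210, 227, 202, 226, 195, 228]
t=8: [209, 171, 197, 181, 208, 180, 213, 180]
t=9: [204, 228, 218, 232, 204, 236, 202, 235]
t=10: [204, 175, 187, 175, 205, 168, 204, 170]
t=11: [211, 232, 228, 229, 207, 223, 210, 224]
t=12: [195, 171, 177, 177, 201, 182, 197, 182]
t=13: [221, 229, 234, 233, 214, 235, 219, 235]
t=14: [183, 172, 169, 171, 191, 168, 185, 168]
t=15: [234, 228, 225, 228, 226, 224, 231, 224]
t=16: [170, 176, 179, 175, 177, 180, 173, 180]
t=17: [227, 234, 237, 232, 235, 238, 231, 239]
t=18: [174, 167, 164, 170, 166, 163, 170, 161]
t=19: [229, 221, 218, 226, 221, 217, 225, 214]
t=20: [176, 185, 188, 178, 184, 189, 180, 192]
t=21: [233, 232, 229, 236, 233, 228, 238, 225]
t=22: [169, 170, 173, 165, 169, 174, 163, 178]
t=23: [225, 226, 229, 220, 225, 230, 218, 235]
t=24: [180, 177, 174, 185, 179, 173, 187, 167]
t=25: [238, 235, 232, 233, 236, 229, 230, 224]
t=26: [163, 167, 169, 168, 166, 173, 172, 178]
t=27: [218, 222, 225, 223, 222, 229, 228, 234]
t=28: [187, 182, 180, 182, 182, 174, 176, 170]
t=29: [231, 236, 238, 236, 235, 232, 234, 228]
t=30: [170, 165, 163, 165, 167, 169, 167, 174]
t=31: [224, 220, 218, 220, 222, 224, 222, 229]
t=32: [182, 185, 187, 185, 183, 181, 183, 176]
t=33: [236, 233, 230, 233, 235, 237, 235, 234]
t=34: [165, 168, 171, 168, 166, 164, 166, 167]
t=35: [220, 223, 226, 223, 221, 218, 221, 222]
t=36: [185, 182, 179, 182, 185, 187, 185, 184]
t=37: [233, 236, 237, 236, 233, 230, 233, 233]
t=38: [168, 165, 164, 165, 169, 171, 169, 168]
t=39: [223, 220, 218, 220, 224, 227, 224, 223]
t=40: [182, 185, 187, 185, 181, 178, 181, 182]
t=41: [236, 233, 231, 233, 237, 236, 237, 236]
t=42: [165, 168, 170, 168, 164, 165, 164, 165]
t=43: [220, 223, 225, 223, 218, 220, 218, 220]
t=44: [185, 182, 180, 182, 188, 185, 188, 185]
t=45: [233, 236, 238, 236, 229, 233, 229, 233]
t=46: [168, 165, 163, 165, 173, 169, 173, 168]
t=47: [223, 220, 218, 220, 229, 224, 229, 224]
t=48: [182, 185, 187, 184, 175, 180, 175, 181]
t=49: [236, 233, 231, 234, 233, 238, 233, 237]
t=50: [165, 168, 170, 167, 168, 163, 168, 164]
t=51: [220, 223, 224, 222, 223, 218, 223, 218]
t=52: [185, 182, 181, 183, 182, 188, 182, 188]
t=53: [233, 236, 237, 235, 236, 230, 236, 230]
t=54: [168, 165, 165, 166, 165, 171, 165, 171]
t=55: [223, 220, 220, 221, 220, 226, 220, 226]
t=56: [182, 185, 185, 184, 185, 179, 185, 179]
t=57: [236, 233, 233, 234, 233, 237, 233, 237]
t=58: [165, 168, 168, 167, 168, 164, 168, 164]
t=59: [220, 223, 223, 222, 223, 218, 223, 218]
t=60: [185, 182, 182, 183, 182, 188, 182, 188]
t=61: [233, 236, 236, 235, 236, 230, 236, 230]
t=62: [168, 165, 165, 166, 165, 171, 165, 171]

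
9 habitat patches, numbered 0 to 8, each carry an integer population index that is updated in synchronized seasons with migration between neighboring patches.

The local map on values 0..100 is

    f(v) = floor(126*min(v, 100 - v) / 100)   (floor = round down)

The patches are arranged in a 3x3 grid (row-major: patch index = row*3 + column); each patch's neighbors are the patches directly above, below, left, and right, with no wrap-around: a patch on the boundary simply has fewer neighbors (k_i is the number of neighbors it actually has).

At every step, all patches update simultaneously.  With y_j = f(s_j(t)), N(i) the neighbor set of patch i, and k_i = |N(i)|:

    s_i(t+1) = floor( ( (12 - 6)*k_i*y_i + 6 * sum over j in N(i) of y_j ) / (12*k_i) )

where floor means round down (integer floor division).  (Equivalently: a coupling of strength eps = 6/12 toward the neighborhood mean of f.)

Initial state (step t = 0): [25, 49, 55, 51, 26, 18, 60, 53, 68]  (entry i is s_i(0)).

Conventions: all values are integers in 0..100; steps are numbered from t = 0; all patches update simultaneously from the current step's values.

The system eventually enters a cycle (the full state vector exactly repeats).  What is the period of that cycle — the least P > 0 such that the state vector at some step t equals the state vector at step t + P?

Simulating step by step:
t=0: [25, 49, 55, 51, 26, 18, 60, 53, 68]
t=1: [46, 50, 48, 49, 41, 32, 55, 49, 40]
t=2: [59, 59, 55, 57, 53, 46, 58, 56, 50]
t=3: [51, 53, 55, 54, 56, 58, 53, 56, 59]
t=4: [59, 58, 55, 57, 55, 53, 57, 55, 52]
t=5: [52, 53, 55, 53, 55, 58, 54, 56, 58]
t=6: [59, 58, 55, 58, 56, 53, 57, 55, 52]
t=7: [51, 53, 55, 52, 54, 58, 54, 56, 58]
t=8: [60, 58, 55, 59, 56, 53, 57, 55, 52]
t=9: [50, 52, 55, 52, 54, 58, 53, 56, 58]
t=10: [61, 59, 56, 59, 56, 53, 58, 55, 52]
t=11: [50, 52, 55, 51, 54, 57, 52, 55, 58]
t=12: [61, 59, 56, 60, 57, 54, 59, 56, 53]
t=13: [49, 51, 54, 50, 53, 56, 51, 54, 57]
t=14: [61, 60, 57, 61, 59, 55, 60, 57, 55]
t=15: [49, 50, 53, 49, 51, 54, 50, 53, 55]
t=16: [61, 61, 59, 61, 60, 57, 61, 59, 57]
t=17: [49, 49, 51, 49, 50, 52, 49, 51, 53]
t=18: [61, 61, 60, 61, 61, 60, 61, 61, 59]
t=19: [49, 49, 49, 49, 49, 50, 49, 49, 50]
t=20: [61, 61, 61, 61, 61, 62, 61, 61, 62]
t=21: [49, 49, 48, 49, 48, 47, 49, 48, 47]
t=22: [61, 60, 60, 60, 60, 59, 60, 60, 59]
t=23: [49, 49, 50, 49, 50, 50, 50, 50, 50]
t=24: [61, 61, 62, 61, 62, 63, 62, 63, 63]
t=25: [49, 48, 47, 48, 47, 46, 47, 46, 46]
t=26: [60, 59, 58, 59, 58, 57, 58, 57, 57]
t=27: [50, 51, 52, 51, 52, 53, 52, 53, 54]
t=28: [62, 61, 60, 61, 60, 59, 60, 59, 58]
t=29: [48, 49, 50, 49, 50, 50, 50, 50, 51]
t=30: [60, 61, 62, 61, 62, 62, 62, 62, 62]
t=31: [49, 48, 47, 48, 47, 47, 47, 47, 47]
t=32: [60, 59, 59, 59, 59, 59, 59, 59, 59]
t=33: [50, 50, 51, 50, 51, 51, 51, 51, 51]
t=34: [63, 62, 61, 62, 61, 61, 61, 61, 61]
t=35: [46, 47, 48, 47, 48, 49, 48, 49, 49]
t=36: [58, 59, 60, 59, 60, 60, 60, 60, 61]
t=37: [51, 50, 50, 50, 50, 49, 50, 49, 49]
t=38: [62, 62, 62, 62, 62, 61, 62, 61, 61]
t=39: [47, 47, 47, 47, 47, 48, 47, 48, 49]
t=40: [59, 59, 59, 59, 59, 59, 59, 59, 60]
t=41: [51, 51, 51, 51, 51, 50, 51, 50, 50]
t=42: [61, 61, 61, 61, 61, 62, 61, 62, 63]
t=43: [49, 49, 48, 49, 48, 47, 48, 47, 46]
t=44: [61, 60, 60, 60, 60, 59, 60, 59, 58]
t=45: [49, 49, 50, 49, 50, 50, 50, 50, 51]
t=46: [61, 61, 62, 61, 62, 62, 62, 62, 62]
t=47: [49, 48, 47, 48, 47, 47, 47, 47, 47]

Answer: 16
Key observation: The state at step 31, [49, 48, 47, 48, 47, 47, 47, 47, 47], reappears at step 47 — and no state repeats earlier — so the cycle the system enters has period 16.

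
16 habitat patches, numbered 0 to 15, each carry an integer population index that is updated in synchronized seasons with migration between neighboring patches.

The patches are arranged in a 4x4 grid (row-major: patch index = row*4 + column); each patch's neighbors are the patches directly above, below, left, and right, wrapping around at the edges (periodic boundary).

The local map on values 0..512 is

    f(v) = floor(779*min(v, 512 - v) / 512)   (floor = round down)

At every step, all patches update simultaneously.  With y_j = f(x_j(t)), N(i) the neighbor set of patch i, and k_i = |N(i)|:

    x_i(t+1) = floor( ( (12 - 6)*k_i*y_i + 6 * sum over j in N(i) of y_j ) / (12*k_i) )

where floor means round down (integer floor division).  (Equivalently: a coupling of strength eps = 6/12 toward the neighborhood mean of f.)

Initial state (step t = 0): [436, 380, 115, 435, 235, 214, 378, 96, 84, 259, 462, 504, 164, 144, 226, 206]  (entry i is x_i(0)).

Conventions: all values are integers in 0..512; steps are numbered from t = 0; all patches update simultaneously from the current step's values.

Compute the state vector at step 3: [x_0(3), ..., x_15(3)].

Answer: [327, 300, 324, 357, 311, 298, 348, 355, 313, 296, 342, 331, 287, 251, 279, 299]

Derivation:
t=0: [436, 380, 115, 435, 235, 214, 378, 96, 84, 259, 462, 504, 164, 144, 226, 206]
t=1: [172, 204, 194, 152, 267, 305, 191, 159, 188, 285, 155, 88, 221, 256, 269, 246]
t=2: [286, 312, 297, 261, 323, 321, 280, 248, 291, 325, 259, 208, 331, 364, 346, 320]
t=3: [327, 300, 324, 357, 311, 298, 348, 355, 313, 296, 342, 331, 287, 251, 279, 299]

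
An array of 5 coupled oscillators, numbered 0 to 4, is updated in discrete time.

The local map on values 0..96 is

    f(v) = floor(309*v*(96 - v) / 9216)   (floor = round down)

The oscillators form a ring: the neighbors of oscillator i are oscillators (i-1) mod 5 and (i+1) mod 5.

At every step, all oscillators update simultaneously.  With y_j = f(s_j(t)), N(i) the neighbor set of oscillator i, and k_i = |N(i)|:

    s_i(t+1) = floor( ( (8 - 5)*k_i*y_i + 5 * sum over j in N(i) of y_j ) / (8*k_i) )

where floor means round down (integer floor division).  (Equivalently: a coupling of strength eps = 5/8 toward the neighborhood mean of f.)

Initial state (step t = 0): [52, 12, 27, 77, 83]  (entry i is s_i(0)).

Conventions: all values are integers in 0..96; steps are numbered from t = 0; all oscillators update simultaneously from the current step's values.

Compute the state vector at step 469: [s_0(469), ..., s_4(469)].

Simulating step by step:
t=0: [52, 12, 27, 77, 83]
t=1: [50, 55, 48, 49, 52]
t=2: [76, 76, 76, 76, 76]
t=3: [50, 50, 50, 50, 50]
t=4: [77, 77, 77, 77, 77]
t=5: [49, 49, 49, 49, 49]
t=6: [77, 77, 77, 77, 77]

Answer: [49, 49, 49, 49, 49]
Key observation: The state at step 4, [77, 77, 77, 77, 77], reappears at step 6: the system is in a cycle of period 2 from step 4 on.  Therefore the state at step 469 equals the state at step 4 + ((469 - 4) mod 2) = 5, which is [49, 49, 49, 49, 49].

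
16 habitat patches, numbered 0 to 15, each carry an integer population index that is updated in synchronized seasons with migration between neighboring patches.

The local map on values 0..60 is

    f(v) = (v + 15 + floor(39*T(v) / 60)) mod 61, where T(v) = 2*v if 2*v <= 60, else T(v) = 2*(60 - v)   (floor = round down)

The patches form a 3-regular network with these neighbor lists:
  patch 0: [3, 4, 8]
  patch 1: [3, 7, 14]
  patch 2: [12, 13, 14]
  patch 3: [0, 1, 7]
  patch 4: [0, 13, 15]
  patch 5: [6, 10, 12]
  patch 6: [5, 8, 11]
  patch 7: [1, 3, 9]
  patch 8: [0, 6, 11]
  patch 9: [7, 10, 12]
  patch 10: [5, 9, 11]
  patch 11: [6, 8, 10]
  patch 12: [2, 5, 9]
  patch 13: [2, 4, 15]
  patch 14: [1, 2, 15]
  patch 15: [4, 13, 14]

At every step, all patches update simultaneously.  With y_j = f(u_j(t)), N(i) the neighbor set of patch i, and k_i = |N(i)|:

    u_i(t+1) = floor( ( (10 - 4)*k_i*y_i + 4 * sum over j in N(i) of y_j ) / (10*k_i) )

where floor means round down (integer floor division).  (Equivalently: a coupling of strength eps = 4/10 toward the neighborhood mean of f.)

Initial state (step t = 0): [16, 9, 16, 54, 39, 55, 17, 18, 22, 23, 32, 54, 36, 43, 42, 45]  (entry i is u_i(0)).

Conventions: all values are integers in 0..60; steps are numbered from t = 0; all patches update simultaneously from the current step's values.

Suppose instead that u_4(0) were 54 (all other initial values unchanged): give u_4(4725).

Simulating step by step:
t=0: [16, 9, 16, 54, 54, 55, 17, 18, 22, 23, 32, 54, 36, 43, 42, 45]
t=1: [35, 33, 38, 27, 20, 21, 36, 41, 18, 16, 18, 19, 22, 22, 25, 17]
t=2: [22, 19, 14, 17, 10, 12, 28, 23, 46, 41, 48, 52, 12, 12, 19, 34]
t=3: [17, 50, 47, 41, 31, 35, 20, 21, 15, 20, 20, 16, 39, 39, 51, 31]
t=4: [44, 15, 17, 21, 26, 15, 16, 6, 43, 2, 9, 37, 17, 20, 17, 20]
t=5: [15, 40, 46, 13, 10, 48, 42, 26, 23, 27, 32, 26, 48, 8, 46, 8]
t=6: [41, 22, 19, 37, 38, 17, 16, 18, 14, 16, 19, 14, 17, 31, 20, 31]
t=7: [23, 12, 44, 22, 20, 54, 50, 43, 43, 53, 55, 49, 54, 26, 11, 18]
t=8: [6, 33, 19, 11, 10, 15, 17, 19, 16, 16, 15, 17, 15, 17, 39, 40]
t=9: [34, 28, 51, 38, 36, 49, 52, 49, 48, 51, 49, 52, 50, 47, 25, 26]
t=10: [20, 17, 15, 19, 19, 16, 16, 17, 17, 16, 16, 16, 16, 16, 12, 14]
t=11: [22, 52, 48, 49, 47, 51, 51, 54, 46, 51, 51, 51, 50, 51, 45, 48]
t=12: [9, 16, 17, 14, 15, 16, 16, 15, 15, 16, 16, 16, 16, 16, 17, 17]
t=13: [40, 50, 53, 46, 48, 51, 50, 49, 47, 50, 51, 50, 51, 51, 53, 52]
t=14: [18, 17, 16, 18, 17, 16, 16, 17, 17, 16, 16, 16, 16, 16, 16, 16]
t=15: [55, 53, 51, 55, 53, 51, 51, 53, 53, 51, 51, 51, 51, 51, 51, 51]
t=16: [15, 15, 16, 15, 15, 16, 16, 15, 15, 16, 16, 16, 16, 16, 16, 16]
t=17: [49, 49, 51, 49, 49, 51, 50, 49, 49, 50, 51, 50, 51, 50, 50, 50]
t=18: [17, 17, 16, 17, 17, 16, 16, 17, 17, 16, 16, 16, 16, 16, 16, 17]
t=19: [54, 53, 51, 54, 53, 51, 51, 53, 53, 51, 51, 51, 51, 51, 51, 53]
t=20: [15, 15, 16, 15, 15, 16, 16, 15, 15, 16, 16, 16, 16, 16, 16, 16]

Answer: u_4(4725) = 49
Key observation: The state at step 16, [15, 15, 16, 15, 15, 16, 16, 15, 15, 16, 16, 16, 16, 16, 16, 16], reappears at step 20: the system is in a cycle of period 4 from step 16 on.  Therefore the state at step 4725 equals the state at step 16 + ((4725 - 16) mod 4) = 17, which is [49, 49, 51, 49, 49, 51, 50, 49, 49, 50, 51, 50, 51, 50, 50, 50].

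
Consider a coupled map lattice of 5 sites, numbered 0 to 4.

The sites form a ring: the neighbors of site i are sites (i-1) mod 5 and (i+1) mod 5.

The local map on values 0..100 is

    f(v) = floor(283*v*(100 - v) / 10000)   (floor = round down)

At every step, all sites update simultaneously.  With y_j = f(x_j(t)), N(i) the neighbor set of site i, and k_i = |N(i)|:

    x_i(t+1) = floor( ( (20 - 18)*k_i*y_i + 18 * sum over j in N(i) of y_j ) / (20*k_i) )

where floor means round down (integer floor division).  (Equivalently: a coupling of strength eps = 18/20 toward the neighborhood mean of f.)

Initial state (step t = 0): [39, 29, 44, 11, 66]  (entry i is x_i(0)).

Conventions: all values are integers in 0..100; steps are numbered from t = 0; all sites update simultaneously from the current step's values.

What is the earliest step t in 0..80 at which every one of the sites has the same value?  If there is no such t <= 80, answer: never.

Simulating step by step:
t=0: [39, 29, 44, 11, 66]  (not all equal)
t=1: [61, 67, 45, 62, 48]  (not all equal)
t=2: [66, 67, 64, 69, 66]  (not all equal)
t=3: [62, 63, 61, 63, 61]  (not all equal)
t=4: [66, 66, 65, 66, 65]  (not all equal)
t=5: [63, 63, 63, 63, 63]  (all equal)

Answer: 5
Key observation: Synchronization is absorbing here: once all sites are equal they stay equal, and step 5 is the first all-equal step.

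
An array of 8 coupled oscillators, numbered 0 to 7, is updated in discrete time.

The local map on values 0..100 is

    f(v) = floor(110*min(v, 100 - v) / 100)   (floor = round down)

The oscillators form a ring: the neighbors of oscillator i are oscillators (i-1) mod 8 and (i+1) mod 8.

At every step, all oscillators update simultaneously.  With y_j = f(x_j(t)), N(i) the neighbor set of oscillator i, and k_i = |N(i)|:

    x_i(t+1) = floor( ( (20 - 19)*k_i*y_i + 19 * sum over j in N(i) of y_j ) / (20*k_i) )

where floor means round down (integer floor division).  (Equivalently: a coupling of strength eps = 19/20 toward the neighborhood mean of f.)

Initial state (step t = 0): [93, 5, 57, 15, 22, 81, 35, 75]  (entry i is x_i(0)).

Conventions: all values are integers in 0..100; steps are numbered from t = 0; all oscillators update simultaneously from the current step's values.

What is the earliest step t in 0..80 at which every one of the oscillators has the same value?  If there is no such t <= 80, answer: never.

Simulating step by step:
t=0: [93, 5, 57, 15, 22, 81, 35, 75]  (not all equal)
t=1: [15, 25, 12, 34, 18, 30, 24, 22]  (not all equal)
t=2: [25, 15, 31, 17, 34, 23, 28, 21]  (not all equal)
t=3: [19, 29, 17, 34, 22, 33, 24, 28]  (not all equal)
t=4: [29, 19, 33, 21, 35, 25, 32, 23]  (not all equal)
t=5: [22, 32, 22, 36, 25, 36, 26, 32]  (not all equal)
t=6: [34, 24, 36, 26, 38, 28, 36, 26]  (not all equal)
t=7: [27, 37, 27, 39, 29, 39, 29, 37]  (not all equal)
t=8: [39, 29, 40, 30, 41, 31, 40, 30]  (not all equal)
t=9: [32, 42, 32, 43, 34, 43, 34, 42]  (not all equal)
t=10: [45, 35, 45, 36, 46, 37, 46, 36]  (not all equal)
t=11: [39, 48, 39, 48, 40, 49, 40, 48]  (not all equal)
t=12: [51, 42, 51, 43, 52, 44, 52, 43]  (not all equal)
t=13: [46, 52, 46, 52, 47, 51, 47, 52]  (not all equal)
t=14: [51, 50, 51, 50, 52, 51, 52, 50]  (not all equal)
t=15: [54, 53, 54, 52, 53, 52, 53, 52]  (not all equal)
t=16: [51, 50, 51, 50, 51, 51, 51, 50]  (not all equal)
t=17: [54, 53, 54, 53, 53, 53, 53, 53]  (not all equal)
t=18: [50, 50, 50, 50, 51, 51, 51, 50]  (not all equal)
t=19: [55, 55, 55, 54, 53, 53, 53, 54]  (not all equal)
t=20: [49, 49, 49, 50, 50, 51, 50, 50]  (not all equal)
t=21: [53, 53, 53, 54, 54, 54, 54, 54]  (not all equal)
t=22: [50, 51, 50, 50, 50, 50, 50, 50]  (not all equal)
t=23: [54, 54, 54, 55, 55, 55, 55, 55]  (not all equal)
t=24: [49, 50, 49, 49, 49, 49, 49, 49]  (not all equal)
t=25: [53, 53, 53, 53, 53, 53, 53, 53]  (all equal)

Answer: 25
Key observation: Synchronization is absorbing here: once all oscillators are equal they stay equal, and step 25 is the first all-equal step.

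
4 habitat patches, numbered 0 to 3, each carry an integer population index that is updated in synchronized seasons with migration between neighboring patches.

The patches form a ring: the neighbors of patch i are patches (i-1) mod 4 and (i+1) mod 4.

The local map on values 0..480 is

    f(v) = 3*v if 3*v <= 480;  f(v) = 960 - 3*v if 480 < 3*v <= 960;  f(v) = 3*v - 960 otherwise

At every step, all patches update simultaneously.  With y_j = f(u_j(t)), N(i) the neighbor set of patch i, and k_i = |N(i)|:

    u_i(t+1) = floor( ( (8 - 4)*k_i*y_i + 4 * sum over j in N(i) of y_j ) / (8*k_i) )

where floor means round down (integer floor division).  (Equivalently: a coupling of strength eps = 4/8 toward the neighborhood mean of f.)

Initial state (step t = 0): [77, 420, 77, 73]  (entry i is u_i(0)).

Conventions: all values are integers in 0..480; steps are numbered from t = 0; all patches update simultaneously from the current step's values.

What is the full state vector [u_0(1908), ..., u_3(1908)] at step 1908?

Answer: [240, 145, 240, 336]
Key observation: The state at step 37, [240, 337, 240, 144], reappears at step 39: the system is in a cycle of period 2 from step 37 on.  Therefore the state at step 1908 equals the state at step 37 + ((1908 - 37) mod 2) = 38, which is [240, 145, 240, 336].

Derivation:
t=0: [77, 420, 77, 73]
t=1: [245, 265, 245, 225]
t=2: [225, 195, 225, 255]
t=3: [285, 330, 285, 240]
t=4: [120, 67, 120, 172]
t=5: [341, 280, 341, 402]
t=6: [123, 91, 123, 154]
t=7: [368, 321, 368, 415]
t=8: [144, 73, 144, 214]
t=9: [350, 325, 350, 375]
t=10: [90, 52, 90, 127]
t=11: [269, 213, 269, 325]
t=12: [160, 237, 160, 84]
t=13: [365, 364, 365, 366]
t=14: [135, 133, 135, 136]
t=15: [404, 402, 404, 406]
t=16: [252, 249, 252, 255]
t=17: [204, 208, 204, 199]
t=18: [348, 342, 348, 355]
t=19: [84, 75, 84, 94]
t=20: [252, 238, 252, 267]
t=21: [203, 225, 203, 181]
t=22: [351, 318, 351, 384]
t=23: [96, 49, 96, 142]
t=24: [287, 217, 287, 357]
t=25: [154, 204, 154, 105]
t=26: [396, 405, 396, 388]
t=27: [228, 241, 228, 216]
t=28: [275, 256, 275, 294]
t=29: [135, 163, 135, 106]
t=30: [399, 438, 399, 361]
t=31: [237, 295, 237, 180]
t=32: [248, 162, 248, 334]
t=33: [237, 345, 237, 129]
t=34: [240, 162, 240, 318]
t=35: [240, 357, 240, 123]
t=36: [240, 175, 240, 304]
t=37: [240, 337, 240, 144]
t=38: [240, 145, 240, 336]
t=39: [240, 337, 240, 144]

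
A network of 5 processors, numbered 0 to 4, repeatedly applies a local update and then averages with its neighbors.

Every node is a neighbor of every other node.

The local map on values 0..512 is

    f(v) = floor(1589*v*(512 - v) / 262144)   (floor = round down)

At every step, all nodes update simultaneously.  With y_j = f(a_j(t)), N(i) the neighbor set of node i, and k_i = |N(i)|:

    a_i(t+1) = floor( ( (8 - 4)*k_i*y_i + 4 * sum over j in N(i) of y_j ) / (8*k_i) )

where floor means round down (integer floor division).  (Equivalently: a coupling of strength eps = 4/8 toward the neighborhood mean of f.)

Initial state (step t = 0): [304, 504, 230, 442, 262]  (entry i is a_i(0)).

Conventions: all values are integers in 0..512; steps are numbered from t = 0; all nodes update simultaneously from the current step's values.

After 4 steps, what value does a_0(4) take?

Simulating step by step:
t=0: [304, 504, 230, 442, 262]
t=1: [316, 182, 320, 243, 321]
t=2: [375, 371, 374, 383, 373]
t=3: [310, 313, 311, 306, 311]
t=4: [378, 378, 378, 380, 378]

Answer: a_0(4) = 378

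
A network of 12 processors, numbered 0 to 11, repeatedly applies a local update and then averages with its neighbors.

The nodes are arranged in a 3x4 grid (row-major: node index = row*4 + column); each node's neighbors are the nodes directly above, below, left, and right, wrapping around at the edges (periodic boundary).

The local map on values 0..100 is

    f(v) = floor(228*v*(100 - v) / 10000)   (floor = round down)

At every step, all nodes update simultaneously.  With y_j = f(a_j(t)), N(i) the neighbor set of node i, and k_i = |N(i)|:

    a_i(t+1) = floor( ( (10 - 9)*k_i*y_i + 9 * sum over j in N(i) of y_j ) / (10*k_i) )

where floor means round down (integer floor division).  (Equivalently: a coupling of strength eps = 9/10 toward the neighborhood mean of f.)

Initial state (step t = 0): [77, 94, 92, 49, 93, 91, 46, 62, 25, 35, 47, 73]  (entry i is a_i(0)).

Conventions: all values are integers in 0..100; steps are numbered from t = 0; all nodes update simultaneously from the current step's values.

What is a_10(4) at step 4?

Answer: a_10(4) = 56

Derivation:
t=0: [77, 94, 92, 49, 93, 91, 46, 62, 25, 35, 47, 73]
t=1: [31, 29, 42, 40, 35, 31, 37, 43, 37, 33, 43, 50]
t=2: [50, 49, 52, 53, 51, 49, 53, 53, 51, 50, 53, 54]
t=3: [56, 56, 56, 56, 56, 56, 56, 56, 56, 56, 56, 56]
t=4: [56, 56, 56, 56, 56, 56, 56, 56, 56, 56, 56, 56]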